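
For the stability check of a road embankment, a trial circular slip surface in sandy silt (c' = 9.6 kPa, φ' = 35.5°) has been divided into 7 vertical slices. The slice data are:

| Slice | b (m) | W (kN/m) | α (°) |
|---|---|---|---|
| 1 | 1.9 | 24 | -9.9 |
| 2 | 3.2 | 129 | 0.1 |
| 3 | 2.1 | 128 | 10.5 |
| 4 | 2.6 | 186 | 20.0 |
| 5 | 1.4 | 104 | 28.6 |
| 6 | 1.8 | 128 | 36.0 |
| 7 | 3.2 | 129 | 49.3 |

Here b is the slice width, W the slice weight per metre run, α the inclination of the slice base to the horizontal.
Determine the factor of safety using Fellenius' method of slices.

FS = 2.30

Ordinary method of slices: FS = Σ[c'·Δl_i + (W_i cosα_i)·tanφ'] / Σ W_i sinα_i, with Δl_i = b_i / cosα_i.
Slice 1: Δl = 1.9/cos(-9.9°) = 1.929 m; N'_1 = 24·cos(-9.9°) = 23.6; c'Δl = 18.52; W sinα = -4.1
Slice 2: Δl = 3.2/cos0.1° = 3.200 m; N'_2 = 129·cos0.1° = 129.0; c'Δl = 30.72; W sinα = 0.2
Slice 3: Δl = 2.1/cos10.5° = 2.136 m; N'_3 = 128·cos10.5° = 125.9; c'Δl = 20.50; W sinα = 23.3
Slice 4: Δl = 2.6/cos20.0° = 2.767 m; N'_4 = 186·cos20.0° = 174.8; c'Δl = 26.56; W sinα = 63.6
Slice 5: Δl = 1.4/cos28.6° = 1.595 m; N'_5 = 104·cos28.6° = 91.3; c'Δl = 15.31; W sinα = 49.8
Slice 6: Δl = 1.8/cos36.0° = 2.225 m; N'_6 = 128·cos36.0° = 103.6; c'Δl = 21.36; W sinα = 75.2
Slice 7: Δl = 3.2/cos49.3° = 4.907 m; N'_7 = 129·cos49.3° = 84.1; c'Δl = 47.11; W sinα = 97.8
Σc'Δl = 180.1 kN/m; ΣN' = 732.3 kN/m; ΣW sinα = 305.9 kN/m
Resisting = 180.1 + 732.3·tan35.5° = 180.1 + 522.3 = 702.4 kN/m
FS = 702.4 / 305.9 = 2.296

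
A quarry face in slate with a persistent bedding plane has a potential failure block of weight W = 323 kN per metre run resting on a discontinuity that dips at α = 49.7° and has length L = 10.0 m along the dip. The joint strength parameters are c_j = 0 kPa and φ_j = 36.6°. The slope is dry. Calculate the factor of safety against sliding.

FS = 0.63

Resolving the block weight along and normal to the plane and applying the Mohr–Coulomb strength on the joint:
N' = W cosα = 323·cos49.7° = 208.9 kN/m
Driving force T = W sinα = 323·sin49.7° = 246.3 kN/m
Resisting force R = c_j·L + N'·tanφ_j = 0·10.0 + 208.9·tan36.6° = 0.0 + 155.2 = 155.2 kN/m
FS = R / T = 155.2 / 246.3 = 0.630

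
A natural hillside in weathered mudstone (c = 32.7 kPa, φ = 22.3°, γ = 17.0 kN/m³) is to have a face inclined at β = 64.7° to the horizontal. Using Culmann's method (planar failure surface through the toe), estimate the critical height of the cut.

Culmann's analysis gives the critical failure plane at α_cr = (β + φ)/2 = (64.7 + 22.3)/2 = 43.5°, and the critical height
H_c = (4c/γ) · sinβ cosφ / [1 − cos(β − φ)]
    = (4·32.7/17.0) · sin64.7°·cos22.3° / [1 − cos(42.4°)]
    = 7.694 · 0.9041·0.9252 / [1 − 0.7385]
    = 7.694 · 0.8365 / 0.2615
    = 24.61 m

H_c = 24.61 m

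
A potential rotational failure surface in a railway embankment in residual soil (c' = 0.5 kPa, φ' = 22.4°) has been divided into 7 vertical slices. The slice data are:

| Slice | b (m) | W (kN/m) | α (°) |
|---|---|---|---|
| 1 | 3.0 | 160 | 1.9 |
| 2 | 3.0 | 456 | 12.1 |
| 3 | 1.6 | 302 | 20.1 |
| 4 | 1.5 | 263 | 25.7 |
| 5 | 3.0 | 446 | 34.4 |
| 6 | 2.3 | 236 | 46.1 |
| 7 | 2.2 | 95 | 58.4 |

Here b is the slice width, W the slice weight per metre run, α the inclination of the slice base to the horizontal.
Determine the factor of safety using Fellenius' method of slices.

FS = 0.87

Ordinary method of slices: FS = Σ[c'·Δl_i + (W_i cosα_i)·tanφ'] / Σ W_i sinα_i, with Δl_i = b_i / cosα_i.
Slice 1: Δl = 3.0/cos1.9° = 3.002 m; N'_1 = 160·cos1.9° = 159.9; c'Δl = 1.50; W sinα = 5.3
Slice 2: Δl = 3.0/cos12.1° = 3.068 m; N'_2 = 456·cos12.1° = 445.9; c'Δl = 1.53; W sinα = 95.6
Slice 3: Δl = 1.6/cos20.1° = 1.704 m; N'_3 = 302·cos20.1° = 283.6; c'Δl = 0.85; W sinα = 103.8
Slice 4: Δl = 1.5/cos25.7° = 1.665 m; N'_4 = 263·cos25.7° = 237.0; c'Δl = 0.83; W sinα = 114.1
Slice 5: Δl = 3.0/cos34.4° = 3.636 m; N'_5 = 446·cos34.4° = 368.0; c'Δl = 1.82; W sinα = 252.0
Slice 6: Δl = 2.3/cos46.1° = 3.317 m; N'_6 = 236·cos46.1° = 163.6; c'Δl = 1.66; W sinα = 170.1
Slice 7: Δl = 2.2/cos58.4° = 4.199 m; N'_7 = 95·cos58.4° = 49.8; c'Δl = 2.10; W sinα = 80.9
Σc'Δl = 10.3 kN/m; ΣN' = 1707.8 kN/m; ΣW sinα = 821.7 kN/m
Resisting = 10.3 + 1707.8·tan22.4° = 10.3 + 703.9 = 714.2 kN/m
FS = 714.2 / 821.7 = 0.869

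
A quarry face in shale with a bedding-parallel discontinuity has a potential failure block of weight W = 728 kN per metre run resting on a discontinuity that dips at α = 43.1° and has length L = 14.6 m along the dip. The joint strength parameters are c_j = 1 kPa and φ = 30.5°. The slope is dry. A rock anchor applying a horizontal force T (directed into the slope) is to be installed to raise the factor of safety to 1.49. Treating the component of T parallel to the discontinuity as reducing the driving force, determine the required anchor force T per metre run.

T = 277 kN/m

Resolving forces along and normal to the sliding plane, with the horizontal anchor force T adding T·sinα to the effective normal force and T·cosα acting up the plane against the driving force:
FS = [c_jL + (W cosα + T sinα) tanφ] / [W sinα − T cosα]
Without the anchor: N' = 531.6 kN/m, driving T_d = 497.4 kN/m, resisting R = 1·14.6 + 531.6·tan30.5° = 327.7 kN/m, FS = 0.66.
Setting FS = 1.49 and solving for T:
1.49·(497.4 − T cos43.1°) = 327.7 + T sin43.1°·tan30.5°
T·(sin43.1°·tan30.5° + 1.49·cos43.1°) = 1.49·497.4 − 327.7
T·(0.6833·0.5890 + 1.49·0.7302) = 741.2 − 327.7 = 413.4
T·1.4904 = 413.4
T = 277.4 kN/m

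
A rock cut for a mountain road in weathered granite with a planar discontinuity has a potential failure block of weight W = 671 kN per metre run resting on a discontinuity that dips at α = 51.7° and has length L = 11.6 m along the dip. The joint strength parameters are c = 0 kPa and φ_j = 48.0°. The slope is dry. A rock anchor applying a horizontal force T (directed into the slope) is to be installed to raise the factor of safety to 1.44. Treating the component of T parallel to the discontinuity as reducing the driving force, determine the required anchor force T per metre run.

T = 168 kN/m

Resolving forces along and normal to the sliding plane, with the horizontal anchor force T adding T·sinα to the effective normal force and T·cosα acting up the plane against the driving force:
FS = [cL + (W cosα + T sinα) tanφ_j] / [W sinα − T cosα]
Without the anchor: N' = 415.9 kN/m, driving T_d = 526.6 kN/m, resisting R = 0·11.6 + 415.9·tan48.0° = 461.9 kN/m, FS = 0.88.
Setting FS = 1.44 and solving for T:
1.44·(526.6 − T cos51.7°) = 461.9 + T sin51.7°·tan48.0°
T·(sin51.7°·tan48.0° + 1.44·cos51.7°) = 1.44·526.6 − 461.9
T·(0.7848·1.1106 + 1.44·0.6198) = 758.3 − 461.9 = 296.4
T·1.7641 = 296.4
T = 168.0 kN/m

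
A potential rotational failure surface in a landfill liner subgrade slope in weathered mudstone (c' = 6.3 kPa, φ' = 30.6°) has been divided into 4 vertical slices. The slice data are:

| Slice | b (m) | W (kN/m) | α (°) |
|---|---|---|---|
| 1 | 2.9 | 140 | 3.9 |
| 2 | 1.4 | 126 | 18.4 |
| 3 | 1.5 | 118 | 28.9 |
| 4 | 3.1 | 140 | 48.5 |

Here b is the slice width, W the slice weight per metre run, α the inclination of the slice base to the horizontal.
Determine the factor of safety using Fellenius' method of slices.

Ordinary method of slices: FS = Σ[c'·Δl_i + (W_i cosα_i)·tanφ'] / Σ W_i sinα_i, with Δl_i = b_i / cosα_i.
Slice 1: Δl = 2.9/cos3.9° = 2.907 m; N'_1 = 140·cos3.9° = 139.7; c'Δl = 18.31; W sinα = 9.5
Slice 2: Δl = 1.4/cos18.4° = 1.475 m; N'_2 = 126·cos18.4° = 119.6; c'Δl = 9.30; W sinα = 39.8
Slice 3: Δl = 1.5/cos28.9° = 1.713 m; N'_3 = 118·cos28.9° = 103.3; c'Δl = 10.79; W sinα = 57.0
Slice 4: Δl = 3.1/cos48.5° = 4.678 m; N'_4 = 140·cos48.5° = 92.8; c'Δl = 29.47; W sinα = 104.9
Σc'Δl = 67.9 kN/m; ΣN' = 455.3 kN/m; ΣW sinα = 211.2 kN/m
Resisting = 67.9 + 455.3·tan30.6° = 67.9 + 269.3 = 337.1 kN/m
FS = 337.1 / 211.2 = 1.597

FS = 1.60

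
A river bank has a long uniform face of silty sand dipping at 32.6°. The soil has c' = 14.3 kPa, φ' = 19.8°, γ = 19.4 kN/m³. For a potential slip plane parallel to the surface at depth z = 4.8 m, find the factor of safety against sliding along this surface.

For an infinite slope with a slip plane parallel to the surface (no pore pressure): FS = [c' + γz cos²β tanφ'] / [γz sinβ cosβ].
γz = 19.4·4.8 = 93.12 kN/m²
Numerator = 14.3 + 93.12·cos²32.6°·tan19.8° = 14.3 + 93.12·0.7097·0.3600 = 38.094 kPa
Denominator = 93.12·sin32.6°·cos32.6° = 93.12·0.5388·0.8425 = 42.266 kPa
FS = 38.094 / 42.266 = 0.901

FS = 0.90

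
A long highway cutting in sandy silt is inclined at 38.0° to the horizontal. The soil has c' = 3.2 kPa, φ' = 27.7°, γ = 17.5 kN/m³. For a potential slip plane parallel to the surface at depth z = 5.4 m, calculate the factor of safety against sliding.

FS = 0.74

For an infinite slope with a slip plane parallel to the surface (no pore pressure): FS = [c' + γz cos²β tanφ'] / [γz sinβ cosβ].
γz = 17.5·5.4 = 94.50 kN/m²
Numerator = 3.2 + 94.50·cos²38.0°·tan27.7° = 3.2 + 94.50·0.6210·0.5250 = 34.008 kPa
Denominator = 94.50·sin38.0°·cos38.0° = 94.50·0.6157·0.7880 = 45.846 kPa
FS = 34.008 / 45.846 = 0.742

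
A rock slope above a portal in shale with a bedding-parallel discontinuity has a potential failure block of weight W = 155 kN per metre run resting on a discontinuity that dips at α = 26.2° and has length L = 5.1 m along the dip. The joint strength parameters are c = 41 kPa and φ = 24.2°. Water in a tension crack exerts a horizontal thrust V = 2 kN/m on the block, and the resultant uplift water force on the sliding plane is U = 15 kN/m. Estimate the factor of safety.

Resolving the block weight along and normal to the plane and applying the Mohr–Coulomb strength on the joint:
N' = W cosα − U − V sinα = 155·cos26.2° − 15 − 2·sin26.2° = 123.2 kN/m
Driving force T = W sinα + V cosα = 155·sin26.2° + 2·cos26.2° = 70.2 kN/m
Resisting force R = c·L + N'·tanφ = 41·5.1 + 123.2·tan24.2° = 209.1 + 55.4 = 264.5 kN/m
FS = R / T = 264.5 / 70.2 = 3.766

FS = 3.77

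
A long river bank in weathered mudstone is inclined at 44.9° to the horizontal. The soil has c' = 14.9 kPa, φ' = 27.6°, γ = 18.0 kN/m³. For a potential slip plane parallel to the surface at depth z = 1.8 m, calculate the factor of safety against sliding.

For an infinite slope with a slip plane parallel to the surface (no pore pressure): FS = [c' + γz cos²β tanφ'] / [γz sinβ cosβ].
γz = 18.0·1.8 = 32.40 kN/m²
Numerator = 14.9 + 32.40·cos²44.9°·tan27.6° = 14.9 + 32.40·0.5017·0.5228 = 23.399 kPa
Denominator = 32.40·sin44.9°·cos44.9° = 32.40·0.7059·0.7083 = 16.200 kPa
FS = 23.399 / 16.200 = 1.444

FS = 1.44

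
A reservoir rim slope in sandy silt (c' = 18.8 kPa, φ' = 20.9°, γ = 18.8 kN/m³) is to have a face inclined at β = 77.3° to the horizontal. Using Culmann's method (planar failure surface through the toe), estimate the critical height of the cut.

H_c = 8.16 m

Culmann's analysis gives the critical failure plane at α_cr = (β + φ')/2 = (77.3 + 20.9)/2 = 49.1°, and the critical height
H_c = (4c'/γ) · sinβ cosφ' / [1 − cos(β − φ')]
    = (4·18.8/18.8) · sin77.3°·cos20.9° / [1 − cos(56.4°)]
    = 4.000 · 0.9755·0.9342 / [1 − 0.5534]
    = 4.000 · 0.9113 / 0.4466
    = 8.16 m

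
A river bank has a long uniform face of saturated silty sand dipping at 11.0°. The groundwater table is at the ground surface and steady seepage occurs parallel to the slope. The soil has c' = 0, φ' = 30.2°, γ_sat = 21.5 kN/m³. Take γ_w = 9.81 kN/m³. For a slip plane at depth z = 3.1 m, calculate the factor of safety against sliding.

FS = 1.63

With seepage parallel to the slope and the water table at the surface, the effective normal stress on the slip plane uses the buoyant unit weight γ' = γ_sat − γ_w while the driving shear stress uses γ_sat:
FS = [c' + γ' z cos²β tanφ'] / [γ_sat z sinβ cosβ]
(For c' = 0 this reduces to FS = (γ'/γ_sat)·tanφ'/tanβ.)
γ' = 21.5 − 9.81 = 11.69 kN/m³
Numerator = 0.0 + 11.69·3.1·cos²11.0°·tan30.2° = 0.0 + 11.69·3.1·0.9636·0.5820 = 20.324 kPa
Denominator = 21.5·3.1·sin11.0°·cos11.0° = 21.5·3.1·0.1908·0.9816 = 12.484 kPa
FS = 20.324 / 12.484 = 1.628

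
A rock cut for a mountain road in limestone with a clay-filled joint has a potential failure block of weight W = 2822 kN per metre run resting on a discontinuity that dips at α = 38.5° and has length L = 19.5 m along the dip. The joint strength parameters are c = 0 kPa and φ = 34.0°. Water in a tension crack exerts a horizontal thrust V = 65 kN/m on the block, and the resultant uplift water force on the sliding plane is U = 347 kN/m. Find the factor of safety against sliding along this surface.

Resolving the block weight along and normal to the plane and applying the Mohr–Coulomb strength on the joint:
N' = W cosα − U − V sinα = 2822·cos38.5° − 347 − 65·sin38.5° = 1821.1 kN/m
Driving force T = W sinα + V cosα = 2822·sin38.5° + 65·cos38.5° = 1807.6 kN/m
Resisting force R = c·L + N'·tanφ = 0·19.5 + 1821.1·tan34.0° = 0.0 + 1228.3 = 1228.3 kN/m
FS = R / T = 1228.3 / 1807.6 = 0.680

FS = 0.68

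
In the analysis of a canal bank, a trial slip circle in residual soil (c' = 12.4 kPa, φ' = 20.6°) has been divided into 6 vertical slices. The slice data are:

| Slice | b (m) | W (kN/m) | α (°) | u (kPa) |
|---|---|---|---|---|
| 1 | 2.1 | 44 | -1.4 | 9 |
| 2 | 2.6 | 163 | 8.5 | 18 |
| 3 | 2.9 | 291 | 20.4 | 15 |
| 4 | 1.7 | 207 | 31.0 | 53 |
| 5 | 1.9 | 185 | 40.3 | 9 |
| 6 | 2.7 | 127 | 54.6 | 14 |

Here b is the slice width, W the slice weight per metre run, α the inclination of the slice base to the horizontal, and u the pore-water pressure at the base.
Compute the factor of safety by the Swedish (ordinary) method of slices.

Ordinary method of slices: FS = Σ[c'·Δl_i + (W_i cosα_i − u_i·Δl_i)·tanφ'] / Σ W_i sinα_i, with Δl_i = b_i / cosα_i.
Slice 1: Δl = 2.1/cos(-1.4°) = 2.101 m; N'_1 = 44·cos(-1.4°) − 9·2.101 = 25.1; c'Δl = 26.05; W sinα = -1.1
Slice 2: Δl = 2.6/cos8.5° = 2.629 m; N'_2 = 163·cos8.5° − 18·2.629 = 113.9; c'Δl = 32.60; W sinα = 24.1
Slice 3: Δl = 2.9/cos20.4° = 3.094 m; N'_3 = 291·cos20.4° − 15·3.094 = 226.3; c'Δl = 38.37; W sinα = 101.4
Slice 4: Δl = 1.7/cos31.0° = 1.983 m; N'_4 = 207·cos31.0° − 53·1.983 = 72.3; c'Δl = 24.59; W sinα = 106.6
Slice 5: Δl = 1.9/cos40.3° = 2.491 m; N'_5 = 185·cos40.3° − 9·2.491 = 118.7; c'Δl = 30.89; W sinα = 119.7
Slice 6: Δl = 2.7/cos54.6° = 4.661 m; N'_6 = 127·cos54.6° − 14·4.661 = 8.3; c'Δl = 57.80; W sinα = 103.5
Σc'Δl = 210.3 kN/m; ΣN' = 564.6 kN/m; ΣW sinα = 454.2 kN/m
Resisting = 210.3 + 564.6·tan20.6° = 210.3 + 212.2 = 422.5 kN/m
FS = 422.5 / 454.2 = 0.930

FS = 0.93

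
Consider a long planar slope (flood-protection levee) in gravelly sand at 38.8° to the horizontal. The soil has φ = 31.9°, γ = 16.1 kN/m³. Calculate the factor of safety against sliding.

FS = 0.77

For a dry cohesionless infinite slope the factor of safety is FS = tanφ / tanβ.
FS = tan31.9° / tan38.8° = 0.6224 / 0.8040 = 0.774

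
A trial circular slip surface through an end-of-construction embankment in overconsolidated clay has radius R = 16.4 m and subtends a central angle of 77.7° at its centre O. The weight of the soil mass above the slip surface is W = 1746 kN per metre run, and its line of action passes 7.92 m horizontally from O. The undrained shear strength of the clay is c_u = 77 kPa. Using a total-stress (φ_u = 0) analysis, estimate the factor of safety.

FS = 2.03

Taking moments about the centre O, the resisting moment is provided by the undrained shear strength acting along the arc:
Arc length L_a = R·θ = 16.4·(77.7°·π/180) = 16.4·1.3561 = 22.24 m
M_R = c_u·L_a·R = 77·22.24·16.4 = 28085.2 kN·m/m
M_D = W·d = 1746·7.92 = 13828.3 kN·m/m
FS = M_R / M_D = 28085.2 / 13828.3 = 2.031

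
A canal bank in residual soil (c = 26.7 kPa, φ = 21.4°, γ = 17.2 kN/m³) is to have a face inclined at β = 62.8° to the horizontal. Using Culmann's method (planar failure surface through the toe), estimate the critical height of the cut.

Culmann's analysis gives the critical failure plane at α_cr = (β + φ)/2 = (62.8 + 21.4)/2 = 42.1°, and the critical height
H_c = (4c/γ) · sinβ cosφ / [1 − cos(β − φ)]
    = (4·26.7/17.2) · sin62.8°·cos21.4° / [1 − cos(41.4°)]
    = 6.209 · 0.8894·0.9311 / [1 − 0.7501]
    = 6.209 · 0.8281 / 0.2499
    = 20.58 m

H_c = 20.58 m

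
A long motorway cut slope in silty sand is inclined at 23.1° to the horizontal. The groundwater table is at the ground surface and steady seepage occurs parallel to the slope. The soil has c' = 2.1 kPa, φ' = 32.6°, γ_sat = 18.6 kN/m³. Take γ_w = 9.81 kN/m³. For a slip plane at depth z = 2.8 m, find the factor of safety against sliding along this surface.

FS = 0.82

With seepage parallel to the slope and the water table at the surface, the effective normal stress on the slip plane uses the buoyant unit weight γ' = γ_sat − γ_w while the driving shear stress uses γ_sat:
FS = [c' + γ' z cos²β tanφ'] / [γ_sat z sinβ cosβ]
γ' = 18.6 − 9.81 = 8.79 kN/m³
Numerator = 2.1 + 8.79·2.8·cos²23.1°·tan32.6° = 2.1 + 8.79·2.8·0.8461·0.6395 = 15.417 kPa
Denominator = 18.6·2.8·sin23.1°·cos23.1° = 18.6·2.8·0.3923·0.9198 = 18.795 kPa
FS = 15.417 / 18.795 = 0.820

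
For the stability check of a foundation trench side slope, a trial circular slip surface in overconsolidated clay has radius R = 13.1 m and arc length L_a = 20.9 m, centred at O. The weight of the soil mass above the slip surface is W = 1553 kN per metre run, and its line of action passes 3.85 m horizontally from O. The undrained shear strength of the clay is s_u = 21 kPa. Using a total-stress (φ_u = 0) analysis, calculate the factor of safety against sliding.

Taking moments about the centre O, the resisting moment is provided by the undrained shear strength acting along the arc:
M_R = s_u·L_a·R = 21·20.90·13.1 = 5749.6 kN·m/m
M_D = W·d = 1553·3.85 = 5979.1 kN·m/m
FS = M_R / M_D = 5749.6 / 5979.1 = 0.962

FS = 0.96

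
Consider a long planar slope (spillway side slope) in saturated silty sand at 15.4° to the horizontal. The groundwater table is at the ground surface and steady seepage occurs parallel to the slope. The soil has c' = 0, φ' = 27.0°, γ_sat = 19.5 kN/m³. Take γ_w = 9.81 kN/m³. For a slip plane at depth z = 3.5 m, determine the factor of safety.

FS = 0.92

With seepage parallel to the slope and the water table at the surface, the effective normal stress on the slip plane uses the buoyant unit weight γ' = γ_sat − γ_w while the driving shear stress uses γ_sat:
FS = [c' + γ' z cos²β tanφ'] / [γ_sat z sinβ cosβ]
(For c' = 0 this reduces to FS = (γ'/γ_sat)·tanφ'/tanβ.)
γ' = 19.5 − 9.81 = 9.69 kN/m³
Numerator = 0.0 + 9.69·3.5·cos²15.4°·tan27.0° = 0.0 + 9.69·3.5·0.9295·0.5095 = 16.062 kPa
Denominator = 19.5·3.5·sin15.4°·cos15.4° = 19.5·3.5·0.2656·0.9641 = 17.473 kPa
FS = 16.062 / 17.473 = 0.919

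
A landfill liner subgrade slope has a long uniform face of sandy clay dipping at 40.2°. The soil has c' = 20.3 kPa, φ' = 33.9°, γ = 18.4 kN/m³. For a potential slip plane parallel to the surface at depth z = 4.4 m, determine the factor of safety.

For an infinite slope with a slip plane parallel to the surface (no pore pressure): FS = [c' + γz cos²β tanφ'] / [γz sinβ cosβ].
γz = 18.4·4.4 = 80.96 kN/m²
Numerator = 20.3 + 80.96·cos²40.2°·tan33.9° = 20.3 + 80.96·0.5834·0.6720 = 52.038 kPa
Denominator = 80.96·sin40.2°·cos40.2° = 80.96·0.6455·0.7638 = 39.913 kPa
FS = 52.038 / 39.913 = 1.304

FS = 1.30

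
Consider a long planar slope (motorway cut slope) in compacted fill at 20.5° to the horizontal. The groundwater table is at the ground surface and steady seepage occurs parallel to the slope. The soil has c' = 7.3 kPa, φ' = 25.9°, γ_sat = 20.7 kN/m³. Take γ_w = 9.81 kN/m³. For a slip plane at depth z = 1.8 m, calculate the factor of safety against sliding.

FS = 1.28

With seepage parallel to the slope and the water table at the surface, the effective normal stress on the slip plane uses the buoyant unit weight γ' = γ_sat − γ_w while the driving shear stress uses γ_sat:
FS = [c' + γ' z cos²β tanφ'] / [γ_sat z sinβ cosβ]
γ' = 20.7 − 9.81 = 10.89 kN/m³
Numerator = 7.3 + 10.89·1.8·cos²20.5°·tan25.9° = 7.3 + 10.89·1.8·0.8774·0.4856 = 15.651 kPa
Denominator = 20.7·1.8·sin20.5°·cos20.5° = 20.7·1.8·0.3502·0.9367 = 12.222 kPa
FS = 15.651 / 12.222 = 1.281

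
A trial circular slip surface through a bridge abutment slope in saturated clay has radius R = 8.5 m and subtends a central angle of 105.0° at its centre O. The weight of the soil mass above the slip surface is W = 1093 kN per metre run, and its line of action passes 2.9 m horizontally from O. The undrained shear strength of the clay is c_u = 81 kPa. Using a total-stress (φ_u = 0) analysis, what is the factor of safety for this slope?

Taking moments about the centre O, the resisting moment is provided by the undrained shear strength acting along the arc:
Arc length L_a = R·θ = 8.5·(105.0°·π/180) = 8.5·1.8326 = 15.58 m
M_R = c_u·L_a·R = 81·15.58·8.5 = 10724.8 kN·m/m
M_D = W·d = 1093·2.9 = 3169.7 kN·m/m
FS = M_R / M_D = 10724.8 / 3169.7 = 3.384

FS = 3.38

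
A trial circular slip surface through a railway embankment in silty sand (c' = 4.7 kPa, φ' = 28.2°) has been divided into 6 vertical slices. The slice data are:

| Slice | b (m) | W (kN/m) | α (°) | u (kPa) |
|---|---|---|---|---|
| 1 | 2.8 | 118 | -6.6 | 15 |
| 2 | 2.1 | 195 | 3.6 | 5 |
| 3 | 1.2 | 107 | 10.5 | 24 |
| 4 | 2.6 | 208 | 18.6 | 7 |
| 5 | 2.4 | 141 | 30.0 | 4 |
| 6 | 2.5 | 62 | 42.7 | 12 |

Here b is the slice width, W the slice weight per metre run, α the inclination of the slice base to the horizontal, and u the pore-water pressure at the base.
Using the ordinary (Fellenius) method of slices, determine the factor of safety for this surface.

Ordinary method of slices: FS = Σ[c'·Δl_i + (W_i cosα_i − u_i·Δl_i)·tanφ'] / Σ W_i sinα_i, with Δl_i = b_i / cosα_i.
Slice 1: Δl = 2.8/cos(-6.6°) = 2.819 m; N'_1 = 118·cos(-6.6°) − 15·2.819 = 74.9; c'Δl = 13.25; W sinα = -13.6
Slice 2: Δl = 2.1/cos3.6° = 2.104 m; N'_2 = 195·cos3.6° − 5·2.104 = 184.1; c'Δl = 9.89; W sinα = 12.2
Slice 3: Δl = 1.2/cos10.5° = 1.220 m; N'_3 = 107·cos10.5° − 24·1.220 = 75.9; c'Δl = 5.74; W sinα = 19.5
Slice 4: Δl = 2.6/cos18.6° = 2.743 m; N'_4 = 208·cos18.6° − 7·2.743 = 177.9; c'Δl = 12.89; W sinα = 66.3
Slice 5: Δl = 2.4/cos30.0° = 2.771 m; N'_5 = 141·cos30.0° − 4·2.771 = 111.0; c'Δl = 13.03; W sinα = 70.5
Slice 6: Δl = 2.5/cos42.7° = 3.402 m; N'_6 = 62·cos42.7° − 12·3.402 = 4.7; c'Δl = 15.99; W sinα = 42.0
Σc'Δl = 70.8 kN/m; ΣN' = 628.7 kN/m; ΣW sinα = 197.1 kN/m
Resisting = 70.8 + 628.7·tan28.2° = 70.8 + 337.1 = 407.9 kN/m
FS = 407.9 / 197.1 = 2.070

FS = 2.07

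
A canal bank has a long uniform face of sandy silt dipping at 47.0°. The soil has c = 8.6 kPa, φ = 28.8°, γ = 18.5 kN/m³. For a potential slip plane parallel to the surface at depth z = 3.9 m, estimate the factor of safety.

For an infinite slope with a slip plane parallel to the surface (no pore pressure): FS = [c + γz cos²β tanφ] / [γz sinβ cosβ].
γz = 18.5·3.9 = 72.15 kN/m²
Numerator = 8.6 + 72.15·cos²47.0°·tan28.8° = 8.6 + 72.15·0.4651·0.5498 = 27.049 kPa
Denominator = 72.15·sin47.0°·cos47.0° = 72.15·0.7314·0.6820 = 35.987 kPa
FS = 27.049 / 35.987 = 0.752

FS = 0.75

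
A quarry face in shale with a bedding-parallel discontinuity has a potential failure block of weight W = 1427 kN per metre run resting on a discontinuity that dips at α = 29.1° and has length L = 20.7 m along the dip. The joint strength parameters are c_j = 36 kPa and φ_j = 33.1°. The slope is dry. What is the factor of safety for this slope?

FS = 2.24

Resolving the block weight along and normal to the plane and applying the Mohr–Coulomb strength on the joint:
N' = W cosα = 1427·cos29.1° = 1246.9 kN/m
Driving force T = W sinα = 1427·sin29.1° = 694.0 kN/m
Resisting force R = c_j·L + N'·tanφ_j = 36·20.7 + 1246.9·tan33.1° = 745.2 + 812.8 = 1558.0 kN/m
FS = R / T = 1558.0 / 694.0 = 2.245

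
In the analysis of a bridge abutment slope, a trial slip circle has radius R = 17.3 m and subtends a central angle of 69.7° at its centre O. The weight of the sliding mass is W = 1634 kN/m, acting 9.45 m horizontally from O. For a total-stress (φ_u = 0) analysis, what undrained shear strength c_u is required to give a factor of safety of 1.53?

FS = c_u·L_a·R / (W·d), so c_u = FS·W·d / (L_a·R).
Arc length L_a = R·θ = 17.3·(69.7°·π/180) = 17.3·1.2165 = 21.05 m
c_u = 1.53·1634·9.45 / (21.05·17.3) = 23625.2 / 364.08 = 64.89 kPa

c_u = 64.9 kPa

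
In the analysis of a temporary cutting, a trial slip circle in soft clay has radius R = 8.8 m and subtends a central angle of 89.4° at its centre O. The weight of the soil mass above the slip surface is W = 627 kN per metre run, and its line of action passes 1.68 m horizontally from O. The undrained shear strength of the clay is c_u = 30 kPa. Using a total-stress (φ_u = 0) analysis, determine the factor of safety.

FS = 3.44

Taking moments about the centre O, the resisting moment is provided by the undrained shear strength acting along the arc:
Arc length L_a = R·θ = 8.8·(89.4°·π/180) = 8.8·1.5603 = 13.73 m
M_R = c_u·L_a·R = 30·13.73·8.8 = 3624.9 kN·m/m
M_D = W·d = 627·1.68 = 1053.4 kN·m/m
FS = M_R / M_D = 3624.9 / 1053.4 = 3.441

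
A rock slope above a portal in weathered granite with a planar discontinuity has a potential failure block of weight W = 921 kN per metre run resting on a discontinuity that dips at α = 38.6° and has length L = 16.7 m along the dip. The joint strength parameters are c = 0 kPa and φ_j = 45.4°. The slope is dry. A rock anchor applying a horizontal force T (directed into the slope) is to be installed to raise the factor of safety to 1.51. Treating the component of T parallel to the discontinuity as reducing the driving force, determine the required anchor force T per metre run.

T = 76 kN/m

Resolving forces along and normal to the sliding plane, with the horizontal anchor force T adding T·sinα to the effective normal force and T·cosα acting up the plane against the driving force:
FS = [cL + (W cosα + T sinα) tanφ_j] / [W sinα − T cosα]
Without the anchor: N' = 719.8 kN/m, driving T_d = 574.6 kN/m, resisting R = 0·16.7 + 719.8·tan45.4° = 729.9 kN/m, FS = 1.27.
Setting FS = 1.51 and solving for T:
1.51·(574.6 − T cos38.6°) = 729.9 + T sin38.6°·tan45.4°
T·(sin38.6°·tan45.4° + 1.51·cos38.6°) = 1.51·574.6 − 729.9
T·(0.6239·1.0141 + 1.51·0.7815) = 867.6 − 729.9 = 137.7
T·1.8127 = 137.7
T = 76.0 kN/m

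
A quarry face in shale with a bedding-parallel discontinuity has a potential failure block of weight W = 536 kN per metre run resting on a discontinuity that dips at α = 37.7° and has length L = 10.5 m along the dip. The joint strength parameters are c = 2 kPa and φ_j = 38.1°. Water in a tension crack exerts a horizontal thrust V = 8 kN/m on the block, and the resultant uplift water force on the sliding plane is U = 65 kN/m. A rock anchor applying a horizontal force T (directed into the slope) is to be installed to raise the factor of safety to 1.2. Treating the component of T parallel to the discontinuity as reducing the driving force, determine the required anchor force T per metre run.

T = 72 kN/m

Resolving forces along and normal to the sliding plane, with the horizontal anchor force T adding T·sinα to the effective normal force and T·cosα acting up the plane against the driving force:
FS = [cL + (W cosα − U − V sinα + T sinα) tanφ_j] / [W sinα + V cosα − T cosα]
Without the anchor: N' = 354.2 kN/m, driving T_d = 334.1 kN/m, resisting R = 2·10.5 + 354.2·tan38.1° = 298.7 kN/m, FS = 0.89.
Setting FS = 1.2 and solving for T:
1.2·(334.1 − T cos37.7°) = 298.7 + T sin37.7°·tan38.1°
T·(sin37.7°·tan38.1° + 1.2·cos37.7°) = 1.2·334.1 − 298.7
T·(0.6115·0.7841 + 1.2·0.7912) = 400.9 − 298.7 = 102.2
T·1.4290 = 102.2
T = 71.5 kN/m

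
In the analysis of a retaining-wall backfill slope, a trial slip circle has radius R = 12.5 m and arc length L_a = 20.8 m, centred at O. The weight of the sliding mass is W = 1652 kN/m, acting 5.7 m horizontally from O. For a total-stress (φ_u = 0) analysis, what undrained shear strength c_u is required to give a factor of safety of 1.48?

c_u = 53.6 kPa

FS = c_u·L_a·R / (W·d), so c_u = FS·W·d / (L_a·R).
c_u = 1.48·1652·5.7 / (20.80·12.5) = 13936.3 / 260.00 = 53.60 kPa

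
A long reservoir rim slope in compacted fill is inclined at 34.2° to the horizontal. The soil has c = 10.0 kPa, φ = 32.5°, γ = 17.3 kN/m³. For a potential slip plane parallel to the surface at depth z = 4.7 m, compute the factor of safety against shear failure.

FS = 1.20

For an infinite slope with a slip plane parallel to the surface (no pore pressure): FS = [c + γz cos²β tanφ] / [γz sinβ cosβ].
γz = 17.3·4.7 = 81.31 kN/m²
Numerator = 10.0 + 81.31·cos²34.2°·tan32.5° = 10.0 + 81.31·0.6841·0.6371 = 45.435 kPa
Denominator = 81.31·sin34.2°·cos34.2° = 81.31·0.5621·0.8271 = 37.800 kPa
FS = 45.435 / 37.800 = 1.202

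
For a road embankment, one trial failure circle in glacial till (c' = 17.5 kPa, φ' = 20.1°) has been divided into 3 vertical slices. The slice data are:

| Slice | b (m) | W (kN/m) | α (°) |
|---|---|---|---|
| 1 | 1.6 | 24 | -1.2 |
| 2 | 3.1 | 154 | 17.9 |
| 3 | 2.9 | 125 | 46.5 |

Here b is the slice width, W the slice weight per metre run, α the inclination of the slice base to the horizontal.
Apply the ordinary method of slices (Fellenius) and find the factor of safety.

Ordinary method of slices: FS = Σ[c'·Δl_i + (W_i cosα_i)·tanφ'] / Σ W_i sinα_i, with Δl_i = b_i / cosα_i.
Slice 1: Δl = 1.6/cos(-1.2°) = 1.600 m; N'_1 = 24·cos(-1.2°) = 24.0; c'Δl = 28.01; W sinα = -0.5
Slice 2: Δl = 3.1/cos17.9° = 3.258 m; N'_2 = 154·cos17.9° = 146.5; c'Δl = 57.01; W sinα = 47.3
Slice 3: Δl = 2.9/cos46.5° = 4.213 m; N'_3 = 125·cos46.5° = 86.0; c'Δl = 73.73; W sinα = 90.7
Σc'Δl = 158.7 kN/m; ΣN' = 256.6 kN/m; ΣW sinα = 137.5 kN/m
Resisting = 158.7 + 256.6·tan20.1° = 158.7 + 93.9 = 252.6 kN/m
FS = 252.6 / 137.5 = 1.837

FS = 1.84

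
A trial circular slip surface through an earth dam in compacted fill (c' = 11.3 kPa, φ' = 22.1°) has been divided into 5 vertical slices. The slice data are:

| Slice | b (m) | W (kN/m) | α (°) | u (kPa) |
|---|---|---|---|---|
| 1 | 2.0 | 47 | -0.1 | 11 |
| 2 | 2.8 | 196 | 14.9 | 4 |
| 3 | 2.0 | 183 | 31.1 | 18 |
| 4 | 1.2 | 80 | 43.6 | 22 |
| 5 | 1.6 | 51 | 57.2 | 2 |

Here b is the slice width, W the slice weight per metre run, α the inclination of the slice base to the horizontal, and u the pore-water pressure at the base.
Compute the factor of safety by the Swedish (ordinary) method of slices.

FS = 1.15

Ordinary method of slices: FS = Σ[c'·Δl_i + (W_i cosα_i − u_i·Δl_i)·tanφ'] / Σ W_i sinα_i, with Δl_i = b_i / cosα_i.
Slice 1: Δl = 2.0/cos(-0.1°) = 2.000 m; N'_1 = 47·cos(-0.1°) − 11·2.000 = 25.0; c'Δl = 22.60; W sinα = -0.1
Slice 2: Δl = 2.8/cos14.9° = 2.897 m; N'_2 = 196·cos14.9° − 4·2.897 = 177.8; c'Δl = 32.74; W sinα = 50.4
Slice 3: Δl = 2.0/cos31.1° = 2.336 m; N'_3 = 183·cos31.1° − 18·2.336 = 114.7; c'Δl = 26.39; W sinα = 94.5
Slice 4: Δl = 1.2/cos43.6° = 1.657 m; N'_4 = 80·cos43.6° − 22·1.657 = 21.5; c'Δl = 18.72; W sinα = 55.2
Slice 5: Δl = 1.6/cos57.2° = 2.954 m; N'_5 = 51·cos57.2° − 2·2.954 = 21.7; c'Δl = 33.38; W sinα = 42.9
Σc'Δl = 133.8 kN/m; ΣN' = 360.7 kN/m; ΣW sinα = 242.9 kN/m
Resisting = 133.8 + 360.7·tan22.1° = 133.8 + 146.5 = 280.3 kN/m
FS = 280.3 / 242.9 = 1.154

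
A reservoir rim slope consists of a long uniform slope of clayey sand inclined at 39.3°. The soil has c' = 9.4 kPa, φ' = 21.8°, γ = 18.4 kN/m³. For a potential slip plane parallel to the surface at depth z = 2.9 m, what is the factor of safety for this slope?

FS = 0.85

For an infinite slope with a slip plane parallel to the surface (no pore pressure): FS = [c' + γz cos²β tanφ'] / [γz sinβ cosβ].
γz = 18.4·2.9 = 53.36 kN/m²
Numerator = 9.4 + 53.36·cos²39.3°·tan21.8° = 9.4 + 53.36·0.5988·0.4000 = 22.180 kPa
Denominator = 53.36·sin39.3°·cos39.3° = 53.36·0.6334·0.7738 = 26.154 kPa
FS = 22.180 / 26.154 = 0.848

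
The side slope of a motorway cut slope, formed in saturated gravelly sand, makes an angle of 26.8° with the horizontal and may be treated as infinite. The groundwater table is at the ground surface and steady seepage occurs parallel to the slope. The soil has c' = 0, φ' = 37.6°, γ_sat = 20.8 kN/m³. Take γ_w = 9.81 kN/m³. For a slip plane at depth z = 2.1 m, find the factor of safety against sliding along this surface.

FS = 0.81

With seepage parallel to the slope and the water table at the surface, the effective normal stress on the slip plane uses the buoyant unit weight γ' = γ_sat − γ_w while the driving shear stress uses γ_sat:
FS = [c' + γ' z cos²β tanφ'] / [γ_sat z sinβ cosβ]
(For c' = 0 this reduces to FS = (γ'/γ_sat)·tanφ'/tanβ.)
γ' = 20.8 − 9.81 = 10.99 kN/m³
Numerator = 0.0 + 10.99·2.1·cos²26.8°·tan37.6° = 0.0 + 10.99·2.1·0.7967·0.7701 = 14.160 kPa
Denominator = 20.8·2.1·sin26.8°·cos26.8° = 20.8·2.1·0.4509·0.8926 = 17.579 kPa
FS = 14.160 / 17.579 = 0.806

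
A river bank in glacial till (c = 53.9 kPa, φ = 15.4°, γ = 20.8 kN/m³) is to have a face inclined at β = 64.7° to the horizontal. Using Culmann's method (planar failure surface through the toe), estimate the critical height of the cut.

Culmann's analysis gives the critical failure plane at α_cr = (β + φ)/2 = (64.7 + 15.4)/2 = 40.1°, and the critical height
H_c = (4c/γ) · sinβ cosφ / [1 − cos(β − φ)]
    = (4·53.9/20.8) · sin64.7°·cos15.4° / [1 − cos(49.3°)]
    = 10.365 · 0.9041·0.9641 / [1 − 0.6521]
    = 10.365 · 0.8716 / 0.3479
    = 25.97 m

H_c = 25.97 m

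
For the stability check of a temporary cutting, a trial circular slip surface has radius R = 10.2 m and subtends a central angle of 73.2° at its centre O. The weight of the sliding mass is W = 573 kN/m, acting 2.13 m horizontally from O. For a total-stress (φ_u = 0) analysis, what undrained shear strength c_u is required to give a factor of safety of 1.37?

FS = c_u·L_a·R / (W·d), so c_u = FS·W·d / (L_a·R).
Arc length L_a = R·θ = 10.2·(73.2°·π/180) = 10.2·1.2776 = 13.03 m
c_u = 1.37·573·2.13 / (13.03·10.2) = 1672.1 / 132.92 = 12.58 kPa

c_u = 12.6 kPa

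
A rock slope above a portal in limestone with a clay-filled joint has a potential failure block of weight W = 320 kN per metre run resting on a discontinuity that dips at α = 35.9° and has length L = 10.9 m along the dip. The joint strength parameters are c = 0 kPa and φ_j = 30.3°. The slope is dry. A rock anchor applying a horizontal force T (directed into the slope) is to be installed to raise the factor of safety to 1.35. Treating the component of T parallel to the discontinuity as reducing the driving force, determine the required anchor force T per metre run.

Resolving forces along and normal to the sliding plane, with the horizontal anchor force T adding T·sinα to the effective normal force and T·cosα acting up the plane against the driving force:
FS = [cL + (W cosα + T sinα) tanφ_j] / [W sinα − T cosα]
Without the anchor: N' = 259.2 kN/m, driving T_d = 187.6 kN/m, resisting R = 0·10.9 + 259.2·tan30.3° = 151.5 kN/m, FS = 0.81.
Setting FS = 1.35 and solving for T:
1.35·(187.6 − T cos35.9°) = 151.5 + T sin35.9°·tan30.3°
T·(sin35.9°·tan30.3° + 1.35·cos35.9°) = 1.35·187.6 − 151.5
T·(0.5864·0.5844 + 1.35·0.8100) = 253.3 − 151.5 = 101.8
T·1.4362 = 101.8
T = 70.9 kN/m

T = 71 kN/m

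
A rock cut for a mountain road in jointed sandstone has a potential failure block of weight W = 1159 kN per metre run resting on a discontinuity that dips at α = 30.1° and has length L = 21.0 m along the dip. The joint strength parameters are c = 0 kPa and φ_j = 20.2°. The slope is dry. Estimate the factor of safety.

FS = 0.63

Resolving the block weight along and normal to the plane and applying the Mohr–Coulomb strength on the joint:
N' = W cosα = 1159·cos30.1° = 1002.7 kN/m
Driving force T = W sinα = 1159·sin30.1° = 581.3 kN/m
Resisting force R = c·L + N'·tanφ_j = 0·21.0 + 1002.7·tan20.2° = 0.0 + 368.9 = 368.9 kN/m
FS = R / T = 368.9 / 581.3 = 0.635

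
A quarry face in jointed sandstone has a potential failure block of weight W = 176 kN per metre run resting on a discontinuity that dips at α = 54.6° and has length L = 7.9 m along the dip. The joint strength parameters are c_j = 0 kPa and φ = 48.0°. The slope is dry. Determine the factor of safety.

FS = 0.79

Resolving the block weight along and normal to the plane and applying the Mohr–Coulomb strength on the joint:
N' = W cosα = 176·cos54.6° = 102.0 kN/m
Driving force T = W sinα = 176·sin54.6° = 143.5 kN/m
Resisting force R = c_j·L + N'·tanφ = 0·7.9 + 102.0·tan48.0° = 0.0 + 113.2 = 113.2 kN/m
FS = R / T = 113.2 / 143.5 = 0.789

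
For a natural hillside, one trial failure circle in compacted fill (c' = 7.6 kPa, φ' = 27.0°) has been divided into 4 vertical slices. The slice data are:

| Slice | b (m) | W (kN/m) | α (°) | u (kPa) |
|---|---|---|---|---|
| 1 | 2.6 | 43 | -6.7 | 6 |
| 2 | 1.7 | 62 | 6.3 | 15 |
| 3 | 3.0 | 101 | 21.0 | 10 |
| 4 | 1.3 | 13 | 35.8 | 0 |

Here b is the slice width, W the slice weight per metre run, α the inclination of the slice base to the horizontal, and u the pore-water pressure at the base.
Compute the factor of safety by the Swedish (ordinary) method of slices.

FS = 3.04

Ordinary method of slices: FS = Σ[c'·Δl_i + (W_i cosα_i − u_i·Δl_i)·tanφ'] / Σ W_i sinα_i, with Δl_i = b_i / cosα_i.
Slice 1: Δl = 2.6/cos(-6.7°) = 2.618 m; N'_1 = 43·cos(-6.7°) − 6·2.618 = 27.0; c'Δl = 19.90; W sinα = -5.0
Slice 2: Δl = 1.7/cos6.3° = 1.710 m; N'_2 = 62·cos6.3° − 15·1.710 = 36.0; c'Δl = 13.00; W sinα = 6.8
Slice 3: Δl = 3.0/cos21.0° = 3.213 m; N'_3 = 101·cos21.0° − 10·3.213 = 62.2; c'Δl = 24.42; W sinα = 36.2
Slice 4: Δl = 1.3/cos35.8° = 1.603 m; N'_4 = 13·cos35.8° − 0·1.603 = 10.5; c'Δl = 12.18; W sinα = 7.6
Σc'Δl = 69.5 kN/m; ΣN' = 135.7 kN/m; ΣW sinα = 45.6 kN/m
Resisting = 69.5 + 135.7·tan27.0° = 69.5 + 69.1 = 138.6 kN/m
FS = 138.6 / 45.6 = 3.041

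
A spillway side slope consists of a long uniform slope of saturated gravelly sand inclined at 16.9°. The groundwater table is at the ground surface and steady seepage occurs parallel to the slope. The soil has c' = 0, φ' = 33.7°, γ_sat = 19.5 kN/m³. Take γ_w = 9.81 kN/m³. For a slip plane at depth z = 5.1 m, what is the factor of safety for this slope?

FS = 1.09

With seepage parallel to the slope and the water table at the surface, the effective normal stress on the slip plane uses the buoyant unit weight γ' = γ_sat − γ_w while the driving shear stress uses γ_sat:
FS = [c' + γ' z cos²β tanφ'] / [γ_sat z sinβ cosβ]
(For c' = 0 this reduces to FS = (γ'/γ_sat)·tanφ'/tanβ.)
γ' = 19.5 − 9.81 = 9.69 kN/m³
Numerator = 0.0 + 9.69·5.1·cos²16.9°·tan33.7° = 0.0 + 9.69·5.1·0.9155·0.6669 = 30.173 kPa
Denominator = 19.5·5.1·sin16.9°·cos16.9° = 19.5·5.1·0.2907·0.9568 = 27.662 kPa
FS = 30.173 / 27.662 = 1.091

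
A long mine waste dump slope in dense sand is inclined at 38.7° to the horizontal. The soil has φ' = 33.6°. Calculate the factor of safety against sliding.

For a dry cohesionless infinite slope the factor of safety is FS = tanφ' / tanβ.
FS = tan33.6° / tan38.7° = 0.6644 / 0.8012 = 0.829

FS = 0.83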